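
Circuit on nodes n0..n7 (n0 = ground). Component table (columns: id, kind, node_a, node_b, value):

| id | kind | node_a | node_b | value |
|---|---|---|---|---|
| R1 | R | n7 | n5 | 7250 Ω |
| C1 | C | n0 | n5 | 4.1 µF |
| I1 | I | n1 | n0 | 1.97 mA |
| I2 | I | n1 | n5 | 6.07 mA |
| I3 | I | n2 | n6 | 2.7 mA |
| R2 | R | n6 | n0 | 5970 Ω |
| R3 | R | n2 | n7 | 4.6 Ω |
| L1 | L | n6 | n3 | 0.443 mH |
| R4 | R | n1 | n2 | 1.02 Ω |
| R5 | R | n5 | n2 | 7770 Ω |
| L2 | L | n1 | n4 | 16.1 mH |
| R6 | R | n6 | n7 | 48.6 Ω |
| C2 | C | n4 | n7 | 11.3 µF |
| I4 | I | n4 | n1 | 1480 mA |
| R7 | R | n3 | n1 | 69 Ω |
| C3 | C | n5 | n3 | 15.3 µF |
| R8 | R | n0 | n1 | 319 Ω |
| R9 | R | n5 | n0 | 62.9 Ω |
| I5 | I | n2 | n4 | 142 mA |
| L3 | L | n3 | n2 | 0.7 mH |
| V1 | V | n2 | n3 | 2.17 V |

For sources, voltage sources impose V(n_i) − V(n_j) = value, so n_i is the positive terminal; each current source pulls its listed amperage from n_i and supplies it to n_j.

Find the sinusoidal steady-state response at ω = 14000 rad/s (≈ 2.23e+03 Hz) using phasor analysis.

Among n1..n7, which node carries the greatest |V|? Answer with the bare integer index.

MNA unknowns: 7 node voltages V₁..V_7 plus 1 source current (V1)
R1: Y=0.0001379+0.000j on G[7,5]
C1: Y=0.000+0.05740j on G[0,5]
I1: z[1]−=0.00197, z[0]+=0.00197
I2: z[1]−=0.00607, z[5]+=0.00607
I3: z[2]−=0.0027, z[6]+=0.0027
R2: Y=0.0001675+0.000j on G[6,0]
R3: Y=0.2174+0.000j on G[2,7]
L1: Y=0.000-0.1612j on G[6,3]
R4: Y=0.9804+0.000j on G[1,2]
R5: Y=0.0001287+0.000j on G[5,2]
L2: Y=0.000-0.004437j on G[1,4]
R6: Y=0.02058+0.000j on G[6,7]
C2: Y=0.000+0.1582j on G[4,7]
I4: z[4]−=1.48, z[1]+=1.48
R7: Y=0.01449+0.000j on G[3,1]
C3: Y=0.000+0.2142j on G[5,3]
R8: Y=0.003135+0.000j on G[0,1]
R9: Y=0.01590+0.000j on G[5,0]
I5: z[2]−=0.142, z[4]+=0.142
L3: Y=0.000-0.1020j on G[3,2]
V1: row V2−V3=2.17, i_V1 at 2,3
solve → V1=3.565+0.3294j, V2=2.090+0.2963j, V3=-0.07976+0.2963j, V4=-4.094+8.809j, V5=-0.07508+0.2079j, V6=-0.1157-0.1670j, V7=-3.879+0.1135j
aux → i_V1=0.002946+0.2141j

4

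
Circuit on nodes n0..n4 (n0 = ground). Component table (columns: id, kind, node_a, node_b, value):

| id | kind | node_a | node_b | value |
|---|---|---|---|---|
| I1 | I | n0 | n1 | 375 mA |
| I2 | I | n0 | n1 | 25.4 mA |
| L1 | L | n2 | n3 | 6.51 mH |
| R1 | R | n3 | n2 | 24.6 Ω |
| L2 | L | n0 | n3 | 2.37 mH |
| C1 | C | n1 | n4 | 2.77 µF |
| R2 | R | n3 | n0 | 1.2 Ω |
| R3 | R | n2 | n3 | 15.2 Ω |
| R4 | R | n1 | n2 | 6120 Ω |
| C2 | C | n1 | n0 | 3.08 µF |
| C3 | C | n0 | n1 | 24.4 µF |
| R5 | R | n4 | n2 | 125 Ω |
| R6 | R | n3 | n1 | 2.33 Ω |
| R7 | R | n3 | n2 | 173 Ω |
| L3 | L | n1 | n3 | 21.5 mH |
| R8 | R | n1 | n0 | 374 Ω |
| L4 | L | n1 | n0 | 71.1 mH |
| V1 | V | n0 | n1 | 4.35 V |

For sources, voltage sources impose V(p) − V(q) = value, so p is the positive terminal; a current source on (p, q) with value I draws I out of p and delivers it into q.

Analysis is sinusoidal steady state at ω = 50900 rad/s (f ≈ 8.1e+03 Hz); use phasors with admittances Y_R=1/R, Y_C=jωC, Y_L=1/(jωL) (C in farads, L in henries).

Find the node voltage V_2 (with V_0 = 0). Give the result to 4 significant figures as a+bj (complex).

MNA unknowns: 4 node voltages V₁..V_4 plus 1 source current (V1)
I1: z[0]−=0.375, z[1]+=0.375
I2: z[0]−=0.0254, z[1]+=0.0254
L1: Y=0.000-0.003018j on G[2,3]
R1: Y=0.04065+0.000j on G[3,2]
L2: Y=0.000-0.008290j on G[0,3]
C1: Y=0.000+0.1410j on G[1,4]
R2: Y=0.8333+0.000j on G[3,0]
R3: Y=0.06579+0.000j on G[2,3]
R4: Y=0.0001634+0.000j on G[1,2]
C2: Y=0.000+0.1568j on G[1,0]
C3: Y=0.000+1.242j on G[0,1]
R5: Y=0.008000+0.000j on G[4,2]
R6: Y=0.4292+0.000j on G[3,1]
R7: Y=0.005780+0.000j on G[3,2]
L3: Y=0.000-0.0009138j on G[1,3]
R8: Y=0.002674+0.000j on G[1,0]
L4: Y=0.000-0.0002763j on G[1,0]
V1: row V0−V1=4.35, i_V1 at 0,1
solve → V1=-4.350+0.000j, V2=-1.689-0.02282j, V3=-1.496-0.008563j, V4=-4.343-0.1506j
aux → i_V1=-1.659-6.078j

-1.689-0.02282j V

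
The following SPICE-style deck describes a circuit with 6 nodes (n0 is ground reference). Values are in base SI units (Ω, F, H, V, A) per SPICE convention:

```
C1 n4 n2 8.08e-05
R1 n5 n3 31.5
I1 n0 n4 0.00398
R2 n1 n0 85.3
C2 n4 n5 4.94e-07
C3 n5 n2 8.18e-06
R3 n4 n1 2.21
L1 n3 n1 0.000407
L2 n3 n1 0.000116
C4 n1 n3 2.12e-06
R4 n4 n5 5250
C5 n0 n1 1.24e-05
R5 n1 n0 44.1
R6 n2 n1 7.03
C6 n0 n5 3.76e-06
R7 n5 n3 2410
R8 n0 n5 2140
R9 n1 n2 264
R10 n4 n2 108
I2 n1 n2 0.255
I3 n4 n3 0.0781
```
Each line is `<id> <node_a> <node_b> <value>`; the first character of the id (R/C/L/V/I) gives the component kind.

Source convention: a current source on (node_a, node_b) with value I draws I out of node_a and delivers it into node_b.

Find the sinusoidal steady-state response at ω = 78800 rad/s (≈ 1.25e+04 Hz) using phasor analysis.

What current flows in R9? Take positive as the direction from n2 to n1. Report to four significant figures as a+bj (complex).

0.001142-0.0006060j A

Apply KCL at each of the 5 non-ground nodes and solve the resulting linear system.
Node n1: branches {R2, R3, L1, L2, C4, C5, R5, R6, R9, I2} → V_1 = -0.04367+0.03364j
Node n2: branches {C1, C3, R6, R9, R10, I2} → V_2 = 0.2578-0.1263j
Node n3: branches {R1, L1, L2, C4, R7, I3} → V_3 = 1.434-1.345j
Node n4: branches {C1, I1, C2, R3, R4, R10, I3} → V_4 = 0.2660-0.09290j
Node n5: branches {R1, C2, C3, R4, C6, R7, R8} → V_5 = 0.1403-0.1292j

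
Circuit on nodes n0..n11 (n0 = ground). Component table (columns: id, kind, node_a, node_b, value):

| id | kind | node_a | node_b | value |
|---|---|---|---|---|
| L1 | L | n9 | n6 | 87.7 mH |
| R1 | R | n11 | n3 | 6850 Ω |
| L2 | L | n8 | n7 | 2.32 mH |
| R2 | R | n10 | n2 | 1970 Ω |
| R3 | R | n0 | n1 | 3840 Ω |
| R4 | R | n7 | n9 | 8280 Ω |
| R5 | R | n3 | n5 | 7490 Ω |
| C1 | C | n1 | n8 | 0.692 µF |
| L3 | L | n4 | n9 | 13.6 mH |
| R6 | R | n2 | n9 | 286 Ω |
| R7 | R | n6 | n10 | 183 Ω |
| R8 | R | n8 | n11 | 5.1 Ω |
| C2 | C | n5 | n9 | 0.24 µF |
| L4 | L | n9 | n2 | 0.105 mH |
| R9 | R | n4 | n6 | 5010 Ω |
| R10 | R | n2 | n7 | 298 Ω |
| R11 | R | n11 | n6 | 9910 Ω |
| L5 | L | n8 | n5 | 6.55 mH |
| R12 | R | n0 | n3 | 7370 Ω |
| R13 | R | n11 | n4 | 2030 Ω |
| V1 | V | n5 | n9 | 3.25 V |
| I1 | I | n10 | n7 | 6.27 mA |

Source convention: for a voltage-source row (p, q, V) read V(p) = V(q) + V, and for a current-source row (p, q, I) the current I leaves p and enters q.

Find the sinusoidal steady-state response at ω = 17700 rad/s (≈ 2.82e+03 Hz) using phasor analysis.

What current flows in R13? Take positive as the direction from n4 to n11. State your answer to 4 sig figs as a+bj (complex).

Element admittances at ω=17700 rad/s:
  Y(L1) = 0.000-0.0006442j S between n9,n6
  Y(R1) = 0.0001460+0.000j S between n11,n3
  Y(L2) = 0.000-0.02435j S between n8,n7
  Y(R2) = 0.0005076+0.000j S between n10,n2
  Y(R3) = 0.0002604+0.000j S between n0,n1
  Y(R4) = 0.0001208+0.000j S between n7,n9
  Y(R5) = 0.0001335+0.000j S between n3,n5
  Y(C1) = 0.000+0.01225j S between n1,n8
  Y(L3) = 0.000-0.004154j S between n4,n9
  Y(R6) = 0.003497+0.000j S between n2,n9
  Y(R7) = 0.005464+0.000j S between n6,n10
  Y(R8) = 0.1961+0.000j S between n8,n11
  Y(C2) = 0.000+0.004248j S between n5,n9
  Y(L4) = 0.000-0.5381j S between n9,n2
  Y(R9) = 0.0001996+0.000j S between n4,n6
  Y(R10) = 0.003356+0.000j S between n2,n7
  Y(R11) = 0.0001009+0.000j S between n11,n6
  Y(L5) = 0.000-0.008626j S between n8,n5
  Y(R12) = 0.0001357+0.000j S between n0,n3
  Y(R13) = 0.0004926+0.000j S between n11,n4
  V1: constraint V(n5)−V(n9) = 3.25
  I1: injects 0.00627 A into n7 (from n10)
Assemble and solve the 12×12 MNA system:
  V(n1)=-0.03928-0.07856j  V(n2)=-2.952+0.5662j  V(n3)=0.07539+0.1508j  V(n4)=-2.699+0.6580j  V(n5)=0.2903+0.5533j  V(n6)=-7.057-2.945j  V(n7)=-0.1531-0.2198j  V(n8)=-0.04095-0.07773j  V(n9)=-2.960+0.5533j  V(n10)=-7.758-2.647j  V(n11)=-0.05111-0.07719j
  i(V1)=-0.005472-0.01100j

-0.001305+0.0003621j A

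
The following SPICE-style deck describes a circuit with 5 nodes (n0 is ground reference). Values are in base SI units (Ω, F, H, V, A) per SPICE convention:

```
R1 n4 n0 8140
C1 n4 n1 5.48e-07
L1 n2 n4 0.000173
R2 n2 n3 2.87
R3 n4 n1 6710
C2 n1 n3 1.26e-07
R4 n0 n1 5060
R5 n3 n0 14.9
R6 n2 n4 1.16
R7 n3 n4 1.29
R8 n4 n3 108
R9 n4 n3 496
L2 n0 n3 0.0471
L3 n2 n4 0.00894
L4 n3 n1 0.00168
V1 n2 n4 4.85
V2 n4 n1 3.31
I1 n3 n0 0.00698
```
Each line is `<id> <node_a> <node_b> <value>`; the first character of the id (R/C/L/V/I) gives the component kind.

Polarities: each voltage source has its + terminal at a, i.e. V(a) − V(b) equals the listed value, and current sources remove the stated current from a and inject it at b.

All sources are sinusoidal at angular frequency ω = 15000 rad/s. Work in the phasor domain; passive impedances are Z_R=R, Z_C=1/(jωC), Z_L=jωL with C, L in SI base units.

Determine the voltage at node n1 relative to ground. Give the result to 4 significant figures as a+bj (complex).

MNA unknowns: 4 node voltages V₁..V_4 plus 2 source currents (V1, V2)
R1: Y=0.0001229+0.000j on G[4,0]
C1: Y=0.000+0.008220j on G[4,1]
L1: Y=0.000-0.3854j on G[2,4]
R2: Y=0.3484+0.000j on G[2,3]
R3: Y=0.0001490+0.000j on G[4,1]
C2: Y=0.000+0.001890j on G[1,3]
R4: Y=0.0001976+0.000j on G[0,1]
R5: Y=0.06711+0.000j on G[3,0]
R6: Y=0.8621+0.000j on G[2,4]
R7: Y=0.7752+0.000j on G[3,4]
R8: Y=0.009259+0.000j on G[4,3]
R9: Y=0.002016+0.000j on G[4,3]
L2: Y=0.000-0.001415j on G[0,3]
L3: Y=0.000-0.007457j on G[2,4]
L4: Y=0.000-0.03968j on G[3,1]
V1: row V2−V4=4.85, i_V1 at 2,4
V2: row V4−V1=3.31, i_V2 at 4,1
I1: z[3]−=0.00698, z[0]+=0.00698
solve → V1=-4.879-0.1606j, V2=3.281-0.1606j, V3=-0.08674-0.001062j, V4=-1.569-0.1606j
aux → i_V1=-5.354+1.961j, i_V2=-0.007488+0.1539j

-4.879-0.1606j V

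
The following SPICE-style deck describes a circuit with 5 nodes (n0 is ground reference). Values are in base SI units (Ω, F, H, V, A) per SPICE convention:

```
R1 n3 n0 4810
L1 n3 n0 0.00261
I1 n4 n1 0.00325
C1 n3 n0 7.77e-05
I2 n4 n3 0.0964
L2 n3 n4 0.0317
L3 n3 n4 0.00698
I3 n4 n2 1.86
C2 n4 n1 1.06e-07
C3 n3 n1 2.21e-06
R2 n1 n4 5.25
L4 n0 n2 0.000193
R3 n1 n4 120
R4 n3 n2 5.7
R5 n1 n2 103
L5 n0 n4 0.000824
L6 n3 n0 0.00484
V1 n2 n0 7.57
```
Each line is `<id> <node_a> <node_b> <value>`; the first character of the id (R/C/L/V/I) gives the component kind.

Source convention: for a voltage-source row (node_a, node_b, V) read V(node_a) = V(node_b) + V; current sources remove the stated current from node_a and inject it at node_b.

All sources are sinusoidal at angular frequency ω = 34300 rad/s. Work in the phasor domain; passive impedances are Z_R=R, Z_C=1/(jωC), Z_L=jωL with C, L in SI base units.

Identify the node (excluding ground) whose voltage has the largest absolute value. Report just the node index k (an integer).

Apply KCL at each of the 4 non-ground nodes and solve the resulting linear system.
Node n1: branches {I1, C2, C3, R2, R3, R5} → V_1 = -29.19+35.95j
Node n2: branches {I3, L4, R4, R5, V1} → V_2 = 7.570+0.000j
Node n3: branches {R1, L1, C1, I2, L2, L3, C3, R4, L6} → V_3 = -0.7546+0.3788j
Node n4: branches {I1, I2, L2, L3, I3, C2, R2, R3, L5} → V_4 = -44.73+27.15j
Source currents: i(V1)=0.04262+1.559j

4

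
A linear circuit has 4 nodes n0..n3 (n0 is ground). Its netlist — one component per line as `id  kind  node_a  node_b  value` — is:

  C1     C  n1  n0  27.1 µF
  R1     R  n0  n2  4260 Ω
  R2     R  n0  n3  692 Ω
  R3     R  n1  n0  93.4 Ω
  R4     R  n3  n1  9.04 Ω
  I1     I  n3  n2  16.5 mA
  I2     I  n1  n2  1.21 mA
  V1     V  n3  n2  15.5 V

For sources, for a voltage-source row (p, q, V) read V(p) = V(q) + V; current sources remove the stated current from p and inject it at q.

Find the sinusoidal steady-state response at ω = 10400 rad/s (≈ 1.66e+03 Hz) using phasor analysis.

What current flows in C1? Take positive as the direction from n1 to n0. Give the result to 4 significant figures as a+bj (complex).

Apply KCL at each of the 3 non-ground nodes and solve the resulting linear system.
Node n1: branches {C1, R3, R4, I2} → V_1 = 0.0005539-0.01263j
Node n2: branches {R1, I1, I2, V1} → V_2 = -15.46-0.01244j
Node n3: branches {R2, R4, I1, V1} → V_3 = 0.04372-0.01244j
Source currents: i(V1)=-0.02134-2.920e-06j

0.003559+0.0001561j A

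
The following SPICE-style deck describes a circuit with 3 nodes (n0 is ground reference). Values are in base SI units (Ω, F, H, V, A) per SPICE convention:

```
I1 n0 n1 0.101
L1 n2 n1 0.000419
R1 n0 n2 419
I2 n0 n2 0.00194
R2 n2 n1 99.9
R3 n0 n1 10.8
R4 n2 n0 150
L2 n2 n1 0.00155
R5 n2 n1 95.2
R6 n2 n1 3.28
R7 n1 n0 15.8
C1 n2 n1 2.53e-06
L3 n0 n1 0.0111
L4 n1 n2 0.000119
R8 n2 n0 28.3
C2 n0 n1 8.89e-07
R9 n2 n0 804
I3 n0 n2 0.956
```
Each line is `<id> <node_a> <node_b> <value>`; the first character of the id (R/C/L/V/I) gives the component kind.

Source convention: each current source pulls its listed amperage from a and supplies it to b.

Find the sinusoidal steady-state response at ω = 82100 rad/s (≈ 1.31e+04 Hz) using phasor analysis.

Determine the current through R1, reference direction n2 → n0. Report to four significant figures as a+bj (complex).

0.01501-0.003987j A

MNA unknowns: 2 node voltages V₁..V_2
I1: z[0]−=0.101, z[1]+=0.101
L1: Y=0.000-0.02907j on G[2,1]
R1: Y=0.002387+0.000j on G[0,2]
I2: z[0]−=0.00194, z[2]+=0.00194
R2: Y=0.01001+0.000j on G[2,1]
R3: Y=0.09259+0.000j on G[0,1]
R4: Y=0.006667+0.000j on G[2,0]
L2: Y=0.000-0.007858j on G[2,1]
R5: Y=0.01050+0.000j on G[2,1]
R6: Y=0.3049+0.000j on G[2,1]
R7: Y=0.06329+0.000j on G[1,0]
C1: Y=0.000+0.2077j on G[2,1]
L3: Y=0.000-0.001097j on G[0,1]
L4: Y=0.000-0.1024j on G[1,2]
R8: Y=0.03534+0.000j on G[2,0]
C2: Y=0.000+0.07299j on G[0,1]
R9: Y=0.001244+0.000j on G[2,0]
I3: z[0]−=0.956, z[2]+=0.956
solve → V1=4.269-1.480j, V2=6.291-1.671j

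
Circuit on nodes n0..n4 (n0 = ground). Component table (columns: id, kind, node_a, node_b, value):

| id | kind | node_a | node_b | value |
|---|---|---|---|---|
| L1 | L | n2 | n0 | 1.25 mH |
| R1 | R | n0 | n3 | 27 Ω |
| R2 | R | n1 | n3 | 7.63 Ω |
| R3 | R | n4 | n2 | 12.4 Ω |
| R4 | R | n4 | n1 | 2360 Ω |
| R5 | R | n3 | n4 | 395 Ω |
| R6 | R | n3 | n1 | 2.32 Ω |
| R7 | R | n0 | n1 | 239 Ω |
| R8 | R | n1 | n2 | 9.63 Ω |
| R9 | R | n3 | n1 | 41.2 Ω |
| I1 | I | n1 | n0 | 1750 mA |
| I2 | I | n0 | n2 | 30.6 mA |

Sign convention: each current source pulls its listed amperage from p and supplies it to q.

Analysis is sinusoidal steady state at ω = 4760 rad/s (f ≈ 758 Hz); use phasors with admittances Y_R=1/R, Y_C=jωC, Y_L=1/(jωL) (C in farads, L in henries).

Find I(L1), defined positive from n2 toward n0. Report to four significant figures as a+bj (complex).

Apply KCL at each of the 4 non-ground nodes and solve the resulting linear system.
Node n1: branches {R2, R4, R6, R7, R8, R9, I1} → V_1 = -12.94-5.301j
Node n2: branches {L1, R3, R8, I2} → V_2 = -1.233-7.236j
Node n3: branches {R1, R2, R5, R6, R9} → V_3 = -12.13-4.995j
Node n4: branches {R3, R4, R5} → V_4 = -1.622-7.159j

-1.216+0.2072j A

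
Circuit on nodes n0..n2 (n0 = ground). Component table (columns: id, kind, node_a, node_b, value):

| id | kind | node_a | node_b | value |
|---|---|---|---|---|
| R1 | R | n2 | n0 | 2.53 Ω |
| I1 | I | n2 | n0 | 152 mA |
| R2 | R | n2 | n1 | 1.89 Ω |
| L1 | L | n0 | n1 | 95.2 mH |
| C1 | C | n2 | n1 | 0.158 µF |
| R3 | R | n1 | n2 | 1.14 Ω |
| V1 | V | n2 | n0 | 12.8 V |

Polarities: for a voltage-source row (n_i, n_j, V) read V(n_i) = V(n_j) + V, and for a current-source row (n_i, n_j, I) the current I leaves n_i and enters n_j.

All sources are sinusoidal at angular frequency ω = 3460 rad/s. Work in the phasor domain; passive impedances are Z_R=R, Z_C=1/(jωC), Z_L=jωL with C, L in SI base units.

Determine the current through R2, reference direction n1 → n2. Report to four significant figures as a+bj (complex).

-2.588e-05+0.01462j A

Element admittances at ω=3460 rad/s:
  Y(R1) = 0.3953+0.000j S between n2,n0
  I1: injects 0.152 A into n0 (from n2)
  Y(R2) = 0.5291+0.000j S between n2,n1
  Y(L1) = 0.000-0.003036j S between n0,n1
  Y(C1) = 0.000+0.0005467j S between n2,n1
  Y(R3) = 0.8772+0.000j S between n1,n2
  V1: constraint V(n2)−V(n0) = 12.8
Assemble and solve the 3×3 MNA system:
  V(n1)=12.80+0.02763j  V(n2)=12.80+0.000j
  i(V1)=-5.211+0.03886j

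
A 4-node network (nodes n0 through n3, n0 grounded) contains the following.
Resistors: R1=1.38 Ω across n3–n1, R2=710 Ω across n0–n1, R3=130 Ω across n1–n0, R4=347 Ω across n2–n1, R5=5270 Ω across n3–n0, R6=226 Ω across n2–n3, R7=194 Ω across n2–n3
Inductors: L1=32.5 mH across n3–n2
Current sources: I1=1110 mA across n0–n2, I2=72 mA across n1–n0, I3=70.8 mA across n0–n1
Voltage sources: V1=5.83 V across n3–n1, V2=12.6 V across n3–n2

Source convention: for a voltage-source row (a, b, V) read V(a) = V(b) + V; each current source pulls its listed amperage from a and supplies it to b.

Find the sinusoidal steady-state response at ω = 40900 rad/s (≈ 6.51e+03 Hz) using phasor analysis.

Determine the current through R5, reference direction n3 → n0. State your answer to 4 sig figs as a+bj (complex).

0.02373+0.000j A

MNA unknowns: 3 node voltages V₁..V_3 plus 2 source currents (V1, V2)
R1: Y=0.7246+0.000j on G[3,1]
L1: Y=0.000-0.0007523j on G[3,2]
R2: Y=0.001408+0.000j on G[0,1]
R3: Y=0.007692+0.000j on G[1,0]
R4: Y=0.002882+0.000j on G[2,1]
I1: z[0]−=1.11, z[2]+=1.11
R5: Y=0.0001898+0.000j on G[3,0]
R6: Y=0.004425+0.000j on G[2,3]
I2: z[1]−=0.072, z[0]+=0.072
R7: Y=0.005155+0.000j on G[2,3]
I3: z[0]−=0.0708, z[1]+=0.0708
V1: row V3−V1=5.83, i_V1 at 3,1
V2: row V3−V2=12.6, i_V2 at 3,2
solve → V1=119.2+0.000j, V2=112.5+0.000j, V3=125.1+0.000j
aux → i_V1=-3.119+0.000j, i_V2=-1.250+0.009479j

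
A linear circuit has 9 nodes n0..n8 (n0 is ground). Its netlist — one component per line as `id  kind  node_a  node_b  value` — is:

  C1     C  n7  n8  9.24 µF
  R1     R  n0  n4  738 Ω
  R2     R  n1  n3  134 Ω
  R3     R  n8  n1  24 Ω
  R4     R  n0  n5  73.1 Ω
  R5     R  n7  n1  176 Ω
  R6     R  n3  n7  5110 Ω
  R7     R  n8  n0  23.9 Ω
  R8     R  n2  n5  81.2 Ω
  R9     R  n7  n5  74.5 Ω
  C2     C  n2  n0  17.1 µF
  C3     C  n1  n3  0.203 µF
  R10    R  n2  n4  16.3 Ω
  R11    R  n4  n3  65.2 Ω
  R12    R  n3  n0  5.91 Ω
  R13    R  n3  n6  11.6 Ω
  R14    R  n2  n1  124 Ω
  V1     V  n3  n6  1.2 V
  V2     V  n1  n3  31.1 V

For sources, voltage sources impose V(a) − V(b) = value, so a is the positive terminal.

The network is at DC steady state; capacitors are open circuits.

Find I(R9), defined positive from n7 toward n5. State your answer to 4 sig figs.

Element admittances at DC:
  Y(C1) = 0.000 S between n7,n8
  Y(R1) = 0.001355 S between n0,n4
  Y(R2) = 0.007463 S between n1,n3
  Y(R3) = 0.04167 S between n8,n1
  Y(R4) = 0.01368 S between n0,n5
  Y(R5) = 0.005682 S between n7,n1
  Y(R6) = 0.0001957 S between n3,n7
  Y(R7) = 0.04184 S between n8,n0
  Y(R8) = 0.01232 S between n2,n5
  Y(R9) = 0.01342 S between n7,n5
  Y(C2) = 0.000 S between n2,n0
  Y(C3) = 0.000 S between n1,n3
  Y(R10) = 0.06135 S between n2,n4
  Y(R11) = 0.01534 S between n4,n3
  Y(R12) = 0.1692 S between n3,n0
  Y(R13) = 0.08621 S between n3,n6
  Y(R14) = 0.008065 S between n2,n1
  V1: constraint V(n3)−V(n6) = 1.2
  V2: constraint V(n1)−V(n3) = 31.1
Assemble and solve the 10×10 MNA system:
  V(n1)=27.17  V(n2)=7.570  V(n3)=-3.931  V(n4)=5.178  V(n5)=6.650  V(n6)=-5.131  V(n7)=12.58  V(n8)=13.56
  i(V1)=-0.1034  i(V2)=-1.040

0.07964 A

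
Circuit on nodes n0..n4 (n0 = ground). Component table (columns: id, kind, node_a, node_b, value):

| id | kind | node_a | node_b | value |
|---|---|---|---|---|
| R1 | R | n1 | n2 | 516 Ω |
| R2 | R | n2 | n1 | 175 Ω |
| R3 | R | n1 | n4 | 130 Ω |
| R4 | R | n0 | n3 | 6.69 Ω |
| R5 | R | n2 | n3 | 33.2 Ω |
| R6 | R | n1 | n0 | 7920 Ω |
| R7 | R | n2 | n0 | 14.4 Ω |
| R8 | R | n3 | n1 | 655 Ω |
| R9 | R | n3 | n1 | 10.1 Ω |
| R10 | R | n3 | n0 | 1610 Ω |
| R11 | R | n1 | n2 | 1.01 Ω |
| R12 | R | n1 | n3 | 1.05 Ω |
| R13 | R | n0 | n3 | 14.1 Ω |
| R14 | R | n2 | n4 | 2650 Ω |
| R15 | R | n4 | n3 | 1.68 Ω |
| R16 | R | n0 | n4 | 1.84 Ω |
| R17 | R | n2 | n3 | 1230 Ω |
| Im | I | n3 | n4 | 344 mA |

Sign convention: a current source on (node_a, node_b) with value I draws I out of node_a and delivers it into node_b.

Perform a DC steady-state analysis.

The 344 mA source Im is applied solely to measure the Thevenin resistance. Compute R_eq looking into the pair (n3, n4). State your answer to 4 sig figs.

R_eq = 1.268 Ω

Apply KCL at each of the 4 non-ground nodes and solve the resulting linear system.
Node n1: branches {R1, R2, R3, R6, R8, R9, R11, R12} → V_1 = -0.2684
Node n2: branches {R1, R2, R5, R7, R11, R14, R17} → V_2 = -0.2518
Node n3: branches {R4, R5, R8, R9, R10, R12, R13, R15, R17, Im} → V_3 = -0.2872
Node n4: branches {R3, R14, R15, R16, Im} → V_4 = 0.1490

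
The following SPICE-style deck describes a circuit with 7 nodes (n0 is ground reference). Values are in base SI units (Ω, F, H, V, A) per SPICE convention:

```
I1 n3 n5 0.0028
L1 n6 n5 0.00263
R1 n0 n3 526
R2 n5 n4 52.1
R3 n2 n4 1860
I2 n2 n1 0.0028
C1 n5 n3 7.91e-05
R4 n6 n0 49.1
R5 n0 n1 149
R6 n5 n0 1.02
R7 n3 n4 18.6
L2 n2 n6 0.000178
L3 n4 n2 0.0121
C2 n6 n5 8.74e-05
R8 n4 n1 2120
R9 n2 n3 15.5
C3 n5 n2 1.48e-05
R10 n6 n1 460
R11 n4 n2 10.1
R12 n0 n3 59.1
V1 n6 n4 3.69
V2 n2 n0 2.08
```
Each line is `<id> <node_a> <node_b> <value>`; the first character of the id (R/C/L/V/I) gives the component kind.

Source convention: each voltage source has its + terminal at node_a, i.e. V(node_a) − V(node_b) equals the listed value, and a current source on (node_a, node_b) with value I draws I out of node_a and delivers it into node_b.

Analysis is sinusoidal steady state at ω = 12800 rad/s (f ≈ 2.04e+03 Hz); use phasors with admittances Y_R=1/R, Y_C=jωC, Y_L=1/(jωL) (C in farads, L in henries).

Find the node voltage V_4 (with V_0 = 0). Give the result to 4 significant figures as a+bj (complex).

Element admittances at ω=12800 rad/s:
  I1: injects 0.0028 A into n5 (from n3)
  Y(L1) = 0.000-0.02971j S between n6,n5
  Y(R1) = 0.001901+0.000j S between n0,n3
  Y(R2) = 0.01919+0.000j S between n5,n4
  Y(R3) = 0.0005376+0.000j S between n2,n4
  I2: injects 0.0028 A into n1 (from n2)
  Y(C1) = 0.000+1.012j S between n5,n3
  Y(R4) = 0.02037+0.000j S between n6,n0
  Y(R5) = 0.006711+0.000j S between n0,n1
  Y(R6) = 0.9804+0.000j S between n5,n0
  Y(R7) = 0.05376+0.000j S between n3,n4
  Y(L2) = 0.000-0.4389j S between n2,n6
  Y(L3) = 0.000-0.006457j S between n4,n2
  Y(C2) = 0.000+1.119j S between n6,n5
  Y(R8) = 0.0004717+0.000j S between n4,n1
  Y(R9) = 0.06452+0.000j S between n2,n3
  Y(C3) = 0.000+0.1894j S between n5,n2
  Y(R10) = 0.002174+0.000j S between n6,n1
  Y(R11) = 0.09901+0.000j S between n4,n2
  Y(R12) = 0.01692+0.000j S between n0,n3
  V1: constraint V(n6)−V(n4) = 3.69
  V2: constraint V(n2)−V(n0) = 2.08
Assemble and solve the 8×8 MNA system:
  V(n1)=0.3725-0.4181j  V(n2)=2.080+0.000j  V(n3)=1.079-0.02430j  V(n4)=-2.773-1.479j  V(n5)=1.155-0.1879j  V(n6)=0.9171-1.479j
  i(V1)=-0.7766-0.2194j  i(V2)=-1.173+0.2176j

-2.773-1.479j V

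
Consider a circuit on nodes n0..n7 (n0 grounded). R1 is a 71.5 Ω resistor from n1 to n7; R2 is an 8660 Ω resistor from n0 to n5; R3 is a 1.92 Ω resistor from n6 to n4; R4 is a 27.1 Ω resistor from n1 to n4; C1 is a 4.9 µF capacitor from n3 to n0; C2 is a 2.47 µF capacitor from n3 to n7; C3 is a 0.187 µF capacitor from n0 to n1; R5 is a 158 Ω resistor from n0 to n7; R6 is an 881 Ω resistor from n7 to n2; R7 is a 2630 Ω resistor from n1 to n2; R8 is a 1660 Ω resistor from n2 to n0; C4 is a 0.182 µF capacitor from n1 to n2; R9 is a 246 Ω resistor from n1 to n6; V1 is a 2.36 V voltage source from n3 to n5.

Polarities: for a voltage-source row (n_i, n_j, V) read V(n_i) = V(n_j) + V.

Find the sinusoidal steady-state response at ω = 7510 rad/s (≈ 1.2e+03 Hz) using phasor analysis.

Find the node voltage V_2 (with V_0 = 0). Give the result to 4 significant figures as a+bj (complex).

0.002612-0.004158j V

Element admittances at ω=7510 rad/s:
  Y(R1) = 0.01399+0.000j S between n1,n7
  Y(R2) = 0.0001155+0.000j S between n0,n5
  Y(R3) = 0.5208+0.000j S between n6,n4
  Y(R4) = 0.03690+0.000j S between n1,n4
  Y(C1) = 0.000+0.03680j S between n3,n0
  Y(C2) = 0.000+0.01855j S between n3,n7
  Y(C3) = 0.000+0.001404j S between n0,n1
  Y(R5) = 0.006329+0.000j S between n0,n7
  Y(R6) = 0.001135+0.000j S between n7,n2
  Y(R7) = 0.0003802+0.000j S between n1,n2
  Y(R8) = 0.0006024+0.000j S between n2,n0
  Y(C4) = 0.000+0.001367j S between n1,n2
  Y(R9) = 0.004065+0.000j S between n1,n6
  V1: constraint V(n3)−V(n5) = 2.36
Assemble and solve the 8×8 MNA system:
  V(n1)=0.002051-0.005394j  V(n2)=0.002612-0.004158j  V(n3)=0.0009182-0.006690j  V(n4)=0.002051-0.005394j  V(n5)=-2.359-0.006690j  V(n6)=0.002051-0.005394j  V(n7)=0.002698-0.005276j
  i(V1)=-0.0002724-7.725e-07j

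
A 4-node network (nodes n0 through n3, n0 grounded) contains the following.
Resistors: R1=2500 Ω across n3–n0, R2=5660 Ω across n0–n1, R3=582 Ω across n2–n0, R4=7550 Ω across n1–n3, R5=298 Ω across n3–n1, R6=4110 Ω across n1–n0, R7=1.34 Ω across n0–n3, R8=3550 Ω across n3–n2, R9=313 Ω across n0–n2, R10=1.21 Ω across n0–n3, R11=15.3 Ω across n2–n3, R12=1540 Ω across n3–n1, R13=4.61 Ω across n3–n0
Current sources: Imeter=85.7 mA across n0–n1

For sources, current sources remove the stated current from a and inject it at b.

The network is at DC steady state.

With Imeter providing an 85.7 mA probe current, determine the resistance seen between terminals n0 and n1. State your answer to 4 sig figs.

R_eq = 219.9 Ω

Element admittances at DC:
  Y(R1) = 0.0004000 S between n3,n0
  Y(R2) = 0.0001767 S between n0,n1
  Y(R3) = 0.001718 S between n2,n0
  Y(R4) = 0.0001325 S between n1,n3
  Y(R5) = 0.003356 S between n3,n1
  Y(R6) = 0.0002433 S between n1,n0
  Y(R7) = 0.7463 S between n0,n3
  Y(R8) = 0.0002817 S between n3,n2
  Y(R9) = 0.003195 S between n0,n2
  Y(R10) = 0.8264 S between n0,n3
  Y(R11) = 0.06536 S between n2,n3
  Y(R12) = 0.0006494 S between n3,n1
  Y(R13) = 0.2169 S between n3,n0
  Imeter: injects 0.0857 A into n1 (from n0)
Assemble and solve the 3×3 MNA system:
  V(n1)=18.84  V(n2)=0.04033  V(n3)=0.04334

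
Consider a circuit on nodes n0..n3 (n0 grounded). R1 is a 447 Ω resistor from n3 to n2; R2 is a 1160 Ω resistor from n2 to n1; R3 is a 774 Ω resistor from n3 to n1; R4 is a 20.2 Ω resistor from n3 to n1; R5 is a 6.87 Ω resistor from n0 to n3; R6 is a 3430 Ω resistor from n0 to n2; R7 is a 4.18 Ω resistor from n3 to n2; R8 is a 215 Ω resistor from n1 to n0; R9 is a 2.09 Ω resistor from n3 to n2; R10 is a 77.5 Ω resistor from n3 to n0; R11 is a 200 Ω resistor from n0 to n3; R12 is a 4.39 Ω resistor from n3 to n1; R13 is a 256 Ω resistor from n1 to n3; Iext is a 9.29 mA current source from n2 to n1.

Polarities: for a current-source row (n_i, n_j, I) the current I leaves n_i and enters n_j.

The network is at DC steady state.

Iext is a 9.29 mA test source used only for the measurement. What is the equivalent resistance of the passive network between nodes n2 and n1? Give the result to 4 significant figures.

R_eq = 4.852 Ω

Apply KCL at each of the 3 non-ground nodes and solve the resulting linear system.
Node n1: branches {R2, R3, R4, R8, R12, R13, Iext} → V_1 = 0.03136
Node n2: branches {R1, R2, R6, R7, R9, Iext} → V_2 = -0.01371
Node n3: branches {R1, R3, R4, R5, R7, R9, R10, R11, R12, R13} → V_3 = -0.0008680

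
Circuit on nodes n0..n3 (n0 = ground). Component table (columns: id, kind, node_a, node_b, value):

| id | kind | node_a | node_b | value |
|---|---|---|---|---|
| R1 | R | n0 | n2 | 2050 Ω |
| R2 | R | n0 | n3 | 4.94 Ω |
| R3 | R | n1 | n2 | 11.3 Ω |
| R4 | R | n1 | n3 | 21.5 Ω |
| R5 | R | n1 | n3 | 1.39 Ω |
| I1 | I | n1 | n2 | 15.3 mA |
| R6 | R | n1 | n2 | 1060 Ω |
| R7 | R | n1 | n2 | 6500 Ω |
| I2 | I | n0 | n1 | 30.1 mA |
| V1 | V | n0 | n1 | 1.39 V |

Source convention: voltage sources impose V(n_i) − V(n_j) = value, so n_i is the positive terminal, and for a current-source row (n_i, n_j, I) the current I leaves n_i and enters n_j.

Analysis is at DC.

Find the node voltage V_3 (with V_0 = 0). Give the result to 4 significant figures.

Element admittances at DC:
  Y(R1) = 0.0004878 S between n0,n2
  Y(R2) = 0.2024 S between n0,n3
  Y(R3) = 0.08850 S between n1,n2
  Y(R4) = 0.04651 S between n1,n3
  Y(R5) = 0.7194 S between n1,n3
  I1: injects 0.0153 A into n2 (from n1)
  Y(R6) = 0.0009434 S between n1,n2
  Y(R7) = 0.0001538 S between n1,n2
  I2: injects 0.0301 A into n1 (from n0)
  V1: constraint V(n0)−V(n1) = 1.39
Assemble and solve the 4×4 MNA system:
  V(n1)=-1.390  V(n2)=-1.213  V(n3)=-1.099
  i(V1)=-0.2532

-1.099 V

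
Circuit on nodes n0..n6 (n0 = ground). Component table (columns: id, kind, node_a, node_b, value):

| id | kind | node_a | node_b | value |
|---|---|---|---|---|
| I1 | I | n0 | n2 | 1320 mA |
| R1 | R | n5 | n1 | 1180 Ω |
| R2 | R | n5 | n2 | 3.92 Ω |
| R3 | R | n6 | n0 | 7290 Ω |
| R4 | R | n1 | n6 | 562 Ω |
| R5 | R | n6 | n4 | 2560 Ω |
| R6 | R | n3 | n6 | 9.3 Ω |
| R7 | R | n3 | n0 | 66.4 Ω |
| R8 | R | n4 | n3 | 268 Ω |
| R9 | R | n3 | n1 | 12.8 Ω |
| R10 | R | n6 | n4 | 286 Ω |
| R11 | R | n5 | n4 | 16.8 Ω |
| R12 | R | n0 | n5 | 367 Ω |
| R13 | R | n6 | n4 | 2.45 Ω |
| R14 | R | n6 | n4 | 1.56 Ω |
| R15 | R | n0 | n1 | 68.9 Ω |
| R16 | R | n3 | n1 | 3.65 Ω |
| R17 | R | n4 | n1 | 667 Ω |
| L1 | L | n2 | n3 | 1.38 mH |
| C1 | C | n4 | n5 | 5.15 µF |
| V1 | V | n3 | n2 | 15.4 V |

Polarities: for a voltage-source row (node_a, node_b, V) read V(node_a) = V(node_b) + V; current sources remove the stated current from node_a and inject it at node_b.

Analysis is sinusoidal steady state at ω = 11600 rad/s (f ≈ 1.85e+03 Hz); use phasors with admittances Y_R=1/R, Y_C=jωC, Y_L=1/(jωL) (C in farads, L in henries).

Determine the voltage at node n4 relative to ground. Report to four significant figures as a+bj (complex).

36.57-2.351j V

MNA unknowns: 6 node voltages V₁..V_6 plus 1 source current (V1)
I1: z[0]−=1.32, z[2]+=1.32
R1: Y=0.0008475+0.000j on G[5,1]
R2: Y=0.2551+0.000j on G[5,2]
R3: Y=0.0001372+0.000j on G[6,0]
R4: Y=0.001779+0.000j on G[1,6]
R5: Y=0.0003906+0.000j on G[6,4]
R6: Y=0.1075+0.000j on G[3,6]
R7: Y=0.01506+0.000j on G[3,0]
R8: Y=0.003731+0.000j on G[4,3]
R9: Y=0.07812+0.000j on G[3,1]
R10: Y=0.003497+0.000j on G[6,4]
R11: Y=0.05952+0.000j on G[5,4]
R12: Y=0.002725+0.000j on G[0,5]
R13: Y=0.4082+0.000j on G[6,4]
R14: Y=0.6410+0.000j on G[6,4]
R15: Y=0.01451+0.000j on G[0,1]
R16: Y=0.2740+0.000j on G[3,1]
R17: Y=0.001499+0.000j on G[4,1]
L1: Y=0.000-0.06247j on G[2,3]
C1: Y=0.000+0.05974j on G[4,5]
V1: row V3−V2=15.4, i_V1 at 3,2
solve → V1=40.86-0.07693j, V2=27.21-0.06228j, V3=42.61-0.06228j, V4=36.57-2.351j, V5=29.37+0.8615j, V6=37.13-2.135j
aux → i_V1=-1.870+0.7264j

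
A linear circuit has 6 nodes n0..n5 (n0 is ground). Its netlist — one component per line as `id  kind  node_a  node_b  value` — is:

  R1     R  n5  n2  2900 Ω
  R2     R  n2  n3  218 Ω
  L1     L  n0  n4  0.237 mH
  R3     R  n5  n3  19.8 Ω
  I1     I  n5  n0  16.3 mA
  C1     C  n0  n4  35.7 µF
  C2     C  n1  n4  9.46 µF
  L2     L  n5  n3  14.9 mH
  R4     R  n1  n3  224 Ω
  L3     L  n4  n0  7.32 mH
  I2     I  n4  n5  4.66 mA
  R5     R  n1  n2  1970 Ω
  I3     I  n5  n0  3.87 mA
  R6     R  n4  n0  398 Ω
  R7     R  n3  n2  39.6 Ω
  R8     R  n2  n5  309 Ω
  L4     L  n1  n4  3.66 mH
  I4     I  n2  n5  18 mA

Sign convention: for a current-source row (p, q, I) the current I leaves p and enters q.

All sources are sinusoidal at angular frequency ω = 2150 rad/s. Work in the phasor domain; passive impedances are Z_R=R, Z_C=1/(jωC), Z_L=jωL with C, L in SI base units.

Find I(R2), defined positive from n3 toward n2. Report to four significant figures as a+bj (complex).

0.002218-2.960e-06j A

MNA unknowns: 5 node voltages V₁..V_5
R1: Y=0.0003448+0.000j on G[5,2]
R2: Y=0.004587+0.000j on G[2,3]
L1: Y=0.000-1.963j on G[0,4]
R3: Y=0.05051+0.000j on G[5,3]
I1: z[5]−=0.0163, z[0]+=0.0163
C1: Y=0.000+0.07676j on G[0,4]
C2: Y=0.000+0.02034j on G[1,4]
L2: Y=0.000-0.03122j on G[5,3]
R4: Y=0.004464+0.000j on G[1,3]
L3: Y=0.000-0.06354j on G[4,0]
I2: z[4]−=0.00466, z[5]+=0.00466
R5: Y=0.0005076+0.000j on G[1,2]
I3: z[5]−=0.00387, z[0]+=0.00387
R6: Y=0.002513+0.000j on G[4,0]
R7: Y=0.02525+0.000j on G[3,2]
R8: Y=0.003236+0.000j on G[2,5]
L4: Y=0.000-0.1271j on G[1,4]
I4: z[2]−=0.018, z[5]+=0.018
solve → V1=-1.334e-05-0.1557j, V2=-3.554-0.1551j, V3=-3.070-0.1557j, V4=-1.334e-05-0.01035j, V5=-3.060-0.1496j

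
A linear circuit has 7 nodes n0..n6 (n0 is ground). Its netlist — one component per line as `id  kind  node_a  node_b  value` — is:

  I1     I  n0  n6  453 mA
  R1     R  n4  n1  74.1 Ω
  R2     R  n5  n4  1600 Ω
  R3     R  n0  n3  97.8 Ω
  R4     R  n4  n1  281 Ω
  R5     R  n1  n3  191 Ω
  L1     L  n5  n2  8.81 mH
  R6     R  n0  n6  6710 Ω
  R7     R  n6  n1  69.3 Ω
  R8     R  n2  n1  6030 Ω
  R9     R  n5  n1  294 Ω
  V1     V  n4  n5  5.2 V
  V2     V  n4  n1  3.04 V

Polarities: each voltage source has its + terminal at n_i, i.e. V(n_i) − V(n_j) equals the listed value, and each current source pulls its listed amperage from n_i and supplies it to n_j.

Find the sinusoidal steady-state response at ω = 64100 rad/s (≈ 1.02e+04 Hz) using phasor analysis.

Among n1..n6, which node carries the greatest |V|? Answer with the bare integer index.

MNA unknowns: 6 node voltages V₁..V_6 plus 2 source currents (V1, V2)
I1: z[0]−=0.453, z[6]+=0.453
R1: Y=0.01350+0.000j on G[4,1]
R2: Y=0.0006250+0.000j on G[5,4]
R3: Y=0.01022+0.000j on G[0,3]
R4: Y=0.003559+0.000j on G[4,1]
R5: Y=0.005236+0.000j on G[1,3]
L1: Y=0.000-0.001771j on G[5,2]
R6: Y=0.0001490+0.000j on G[0,6]
R7: Y=0.01443+0.000j on G[6,1]
R8: Y=0.0001658+0.000j on G[2,1]
R9: Y=0.003401+0.000j on G[5,1]
V1: row V4−V5=5.2, i_V1 at 4,5
V2: row V4−V1=3.04, i_V2 at 4,1
solve → V1=124.2+0.000j, V2=122.1+0.2005j, V3=42.06+0.000j, V4=127.2+0.000j, V5=122.0+0.000j, V6=154.0+0.000j
aux → i_V1=-0.01095+3.326e-05j, i_V2=-0.04414-3.326e-05j

6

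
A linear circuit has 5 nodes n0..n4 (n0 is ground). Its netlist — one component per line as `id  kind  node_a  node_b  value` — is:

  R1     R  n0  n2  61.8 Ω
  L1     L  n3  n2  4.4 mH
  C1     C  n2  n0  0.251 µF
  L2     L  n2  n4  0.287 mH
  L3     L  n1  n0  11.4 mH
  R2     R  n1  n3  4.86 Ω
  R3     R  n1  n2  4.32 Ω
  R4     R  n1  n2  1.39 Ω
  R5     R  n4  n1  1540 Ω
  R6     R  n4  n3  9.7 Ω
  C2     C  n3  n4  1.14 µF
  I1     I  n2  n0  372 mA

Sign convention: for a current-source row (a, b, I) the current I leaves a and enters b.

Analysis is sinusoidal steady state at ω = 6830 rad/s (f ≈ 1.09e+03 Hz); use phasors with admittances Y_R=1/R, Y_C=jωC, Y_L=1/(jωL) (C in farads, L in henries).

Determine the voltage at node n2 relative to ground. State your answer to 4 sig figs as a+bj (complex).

Apply KCL at each of the 4 non-ground nodes and solve the resulting linear system.
Node n1: branches {L3, R2, R3, R4, R5} → V_1 = -15.42-10.78j
Node n2: branches {R1, L1, C1, L2, R3, R4, I1} → V_2 = -15.56-10.59j
Node n3: branches {L1, R2, R6, C2} → V_3 = -15.45-10.70j
Node n4: branches {L2, R5, R6, C2} → V_4 = -15.53-10.57j

-15.56-10.59j V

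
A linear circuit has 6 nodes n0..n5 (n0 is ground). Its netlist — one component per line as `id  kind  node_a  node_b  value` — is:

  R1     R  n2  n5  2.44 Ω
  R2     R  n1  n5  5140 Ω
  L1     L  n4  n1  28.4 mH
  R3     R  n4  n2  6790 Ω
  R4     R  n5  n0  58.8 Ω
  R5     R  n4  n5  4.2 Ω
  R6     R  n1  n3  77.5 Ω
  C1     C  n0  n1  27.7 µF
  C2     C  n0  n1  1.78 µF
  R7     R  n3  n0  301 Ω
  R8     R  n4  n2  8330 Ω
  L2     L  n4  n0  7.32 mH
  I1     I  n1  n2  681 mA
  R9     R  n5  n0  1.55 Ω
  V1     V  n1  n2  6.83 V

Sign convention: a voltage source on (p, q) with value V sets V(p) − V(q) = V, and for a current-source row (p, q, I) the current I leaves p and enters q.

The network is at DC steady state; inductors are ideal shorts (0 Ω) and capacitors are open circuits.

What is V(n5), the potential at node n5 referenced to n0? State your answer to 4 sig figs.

Apply KCL at each of the 5 non-ground nodes and solve the resulting linear system.
Node n1: branches {R2, L1, R6, C1, C2, I1, V1} → V_1 = 0.000
Node n2: branches {R1, R3, R8, I1, V1} → V_2 = -6.830
Node n3: branches {R6, R7} → V_3 = 0.000
Node n4: branches {L1, R3, R5, R8, L2} → V_4 = 0.000
Node n5: branches {R1, R2, R4, R5, R9} → V_5 = -2.136
Source currents: i(L1)=-1.925, i(L2)=1.415, i(V1)=-2.606

-2.136 V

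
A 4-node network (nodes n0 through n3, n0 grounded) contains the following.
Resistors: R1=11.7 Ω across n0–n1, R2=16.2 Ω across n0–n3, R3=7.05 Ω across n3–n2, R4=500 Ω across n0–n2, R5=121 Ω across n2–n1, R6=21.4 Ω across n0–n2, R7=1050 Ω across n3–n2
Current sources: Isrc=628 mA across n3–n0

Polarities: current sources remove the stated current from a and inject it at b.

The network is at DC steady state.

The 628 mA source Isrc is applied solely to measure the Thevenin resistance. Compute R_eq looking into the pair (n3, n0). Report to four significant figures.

MNA unknowns: 3 node voltages V₁..V_3
R1: Y=0.08547 on G[0,1]
R2: Y=0.06173 on G[0,3]
R3: Y=0.1418 on G[3,2]
R4: Y=0.002000 on G[0,2]
R5: Y=0.008264 on G[2,1]
R6: Y=0.04673 on G[0,2]
R7: Y=0.0009524 on G[3,2]
Isrc: z[3]−=0.628, z[0]+=0.628
solve → V1=-0.3891, V2=-4.413, V3=-6.151

R_eq = 9.795 Ω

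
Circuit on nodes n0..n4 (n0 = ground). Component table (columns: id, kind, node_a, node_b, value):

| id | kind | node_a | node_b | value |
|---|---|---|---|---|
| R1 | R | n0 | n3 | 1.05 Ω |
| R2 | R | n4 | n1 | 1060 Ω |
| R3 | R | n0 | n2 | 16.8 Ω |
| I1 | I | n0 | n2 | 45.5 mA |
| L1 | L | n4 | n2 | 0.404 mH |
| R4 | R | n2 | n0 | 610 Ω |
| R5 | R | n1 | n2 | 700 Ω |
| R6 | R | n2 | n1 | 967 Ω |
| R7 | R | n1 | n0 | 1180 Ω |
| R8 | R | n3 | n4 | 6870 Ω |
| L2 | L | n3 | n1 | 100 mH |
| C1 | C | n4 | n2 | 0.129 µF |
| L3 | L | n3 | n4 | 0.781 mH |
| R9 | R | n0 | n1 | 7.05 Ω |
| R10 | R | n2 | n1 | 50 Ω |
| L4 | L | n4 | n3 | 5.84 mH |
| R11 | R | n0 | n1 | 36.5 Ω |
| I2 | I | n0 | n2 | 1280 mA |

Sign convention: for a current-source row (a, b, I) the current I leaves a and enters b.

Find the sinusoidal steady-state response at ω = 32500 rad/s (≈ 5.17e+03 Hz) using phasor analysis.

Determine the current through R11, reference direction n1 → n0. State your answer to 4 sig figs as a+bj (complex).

Element admittances at ω=32500 rad/s:
  Y(R1) = 0.9524+0.000j S between n0,n3
  Y(R2) = 0.0009434+0.000j S between n4,n1
  Y(R3) = 0.05952+0.000j S between n0,n2
  I1: injects 0.0455 A into n2 (from n0)
  Y(L1) = 0.000-0.07616j S between n4,n2
  Y(R4) = 0.001639+0.000j S between n2,n0
  Y(R5) = 0.001429+0.000j S between n1,n2
  Y(R6) = 0.001034+0.000j S between n2,n1
  Y(R7) = 0.0008475+0.000j S between n1,n0
  Y(R8) = 0.0001456+0.000j S between n3,n4
  Y(L2) = 0.000-0.0003077j S between n3,n1
  Y(C1) = 0.000+0.004193j S between n4,n2
  Y(L3) = 0.000-0.03940j S between n3,n4
  Y(R9) = 0.1418+0.000j S between n0,n1
  Y(R10) = 0.02000+0.000j S between n2,n1
  Y(L4) = 0.000-0.005269j S between n4,n3
  Y(R11) = 0.02740+0.000j S between n0,n1
  I2: injects 1.28 A into n2 (from n0)
Assemble and solve the 4×4 MNA system:
  V(n1)=1.727+0.5814j  V(n2)=14.51+4.870j  V(n3)=0.1514-0.4166j  V(n4)=9.034+2.775j

0.04732+0.01593j A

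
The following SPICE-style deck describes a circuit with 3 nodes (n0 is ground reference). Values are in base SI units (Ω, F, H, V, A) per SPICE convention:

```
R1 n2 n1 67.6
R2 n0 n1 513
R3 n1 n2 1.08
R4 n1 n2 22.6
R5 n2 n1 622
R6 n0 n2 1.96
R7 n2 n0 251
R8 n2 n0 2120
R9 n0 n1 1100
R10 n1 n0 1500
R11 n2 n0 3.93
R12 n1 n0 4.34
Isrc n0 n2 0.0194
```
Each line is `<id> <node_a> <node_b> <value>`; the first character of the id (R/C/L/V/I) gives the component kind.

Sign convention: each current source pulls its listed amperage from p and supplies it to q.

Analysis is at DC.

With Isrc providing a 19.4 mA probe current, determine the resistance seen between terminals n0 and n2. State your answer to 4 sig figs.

R_eq = 1.044 Ω

Element admittances at DC:
  Y(R1) = 0.01479 S between n2,n1
  Y(R2) = 0.001949 S between n0,n1
  Y(R3) = 0.9259 S between n1,n2
  Y(R4) = 0.04425 S between n1,n2
  Y(R5) = 0.001608 S between n2,n1
  Y(R6) = 0.5102 S between n0,n2
  Y(R7) = 0.003984 S between n2,n0
  Y(R8) = 0.0004717 S between n2,n0
  Y(R9) = 0.0009091 S between n0,n1
  Y(R10) = 0.0006667 S between n1,n0
  Y(R11) = 0.2545 S between n2,n0
  Y(R12) = 0.2304 S between n1,n0
  Isrc: injects 0.0194 A into n2 (from n0)
Assemble and solve the 2×2 MNA system:
  V(n1)=0.01637  V(n2)=0.02025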